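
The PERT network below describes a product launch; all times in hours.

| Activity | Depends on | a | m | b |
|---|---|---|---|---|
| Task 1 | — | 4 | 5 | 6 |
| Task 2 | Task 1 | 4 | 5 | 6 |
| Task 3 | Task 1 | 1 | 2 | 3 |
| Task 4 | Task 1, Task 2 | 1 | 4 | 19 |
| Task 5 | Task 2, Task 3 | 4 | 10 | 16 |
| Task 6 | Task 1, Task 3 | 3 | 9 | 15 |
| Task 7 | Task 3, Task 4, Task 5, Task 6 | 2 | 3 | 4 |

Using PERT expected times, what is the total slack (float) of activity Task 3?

3 hours

te_Task 1 = (4 + 4·5 + 6)/6 = 30/6 = 5
te_Task 2 = (4 + 4·5 + 6)/6 = 30/6 = 5
te_Task 3 = (1 + 4·2 + 3)/6 = 12/6 = 2
te_Task 4 = (1 + 4·4 + 19)/6 = 36/6 = 6
te_Task 5 = (4 + 4·10 + 16)/6 = 60/6 = 10
te_Task 6 = (3 + 4·9 + 15)/6 = 54/6 = 9
te_Task 7 = (2 + 4·3 + 4)/6 = 18/6 = 3

Forward pass:
ES_Task 1 = 0; EF_Task 1 = 5
ES_Task 2 = 5; EF_Task 2 = 5+5 = 10
ES_Task 3 = 5; EF_Task 3 = 5+2 = 7
ES_Task 4 = max(EF_Task 1=5, EF_Task 2=10) = 10; EF_Task 4 = 10+6 = 16
ES_Task 5 = max(EF_Task 2=10, EF_Task 3=7) = 10; EF_Task 5 = 10+10 = 20
ES_Task 6 = max(EF_Task 1=5, EF_Task 3=7) = 7; EF_Task 6 = 7+9 = 16
ES_Task 7 = max(EF_Task 3=7, EF_Task 4=16, EF_Task 5=20, EF_Task 6=16) = 20; EF_Task 7 = 20+3 = 23
Expected project duration μ = 23 hours. Critical path: Task 1 → Task 2 → Task 5 → Task 7.

Backward pass:
LF_Task 7 = 23; LS_Task 7 = 23−3 = 20
LF_Task 6 = LS_Task 7 = 20; LS_Task 6 = 20−9 = 11
LF_Task 5 = LS_Task 7 = 20; LS_Task 5 = 20−10 = 10
LF_Task 4 = LS_Task 7 = 20; LS_Task 4 = 20−6 = 14
LF_Task 3 = min(LS_Task 5=10, LS_Task 6=11, LS_Task 7=20) = 10; LS_Task 3 = 10−2 = 8
LF_Task 2 = min(LS_Task 4=14, LS_Task 5=10) = 10; LS_Task 2 = 10−5 = 5
LF_Task 1 = min(LS_Task 2=5, LS_Task 3=8, LS_Task 4=14, LS_Task 6=11) = 5; LS_Task 1 = 5−5 = 0
Slack_Task 3 = LS_Task 3 − ES_Task 3 = 8 − 5 = 3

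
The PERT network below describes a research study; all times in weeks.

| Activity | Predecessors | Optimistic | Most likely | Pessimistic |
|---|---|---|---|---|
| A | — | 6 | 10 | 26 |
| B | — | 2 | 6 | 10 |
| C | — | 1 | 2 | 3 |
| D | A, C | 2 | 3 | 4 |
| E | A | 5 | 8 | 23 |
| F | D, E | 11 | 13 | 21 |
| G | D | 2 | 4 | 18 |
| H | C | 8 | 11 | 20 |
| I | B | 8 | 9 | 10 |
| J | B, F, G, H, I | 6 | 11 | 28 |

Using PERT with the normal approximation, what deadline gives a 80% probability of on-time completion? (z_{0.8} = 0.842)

54.1 weeks

te_A = (6 + 4·10 + 26)/6 = 72/6 = 12; σ²_A = ((26−6)/6)² = 11.111
te_B = (2 + 4·6 + 10)/6 = 36/6 = 6; σ²_B = ((10−2)/6)² = 1.778
te_C = (1 + 4·2 + 3)/6 = 12/6 = 2; σ²_C = ((3−1)/6)² = 0.111
te_D = (2 + 4·3 + 4)/6 = 18/6 = 3; σ²_D = ((4−2)/6)² = 0.111
te_E = (5 + 4·8 + 23)/6 = 60/6 = 10; σ²_E = ((23−5)/6)² = 9.000
te_F = (11 + 4·13 + 21)/6 = 84/6 = 14; σ²_F = ((21−11)/6)² = 2.778
te_G = (2 + 4·4 + 18)/6 = 36/6 = 6; σ²_G = ((18−2)/6)² = 7.111
te_H = (8 + 4·11 + 20)/6 = 72/6 = 12; σ²_H = ((20−8)/6)² = 4.000
te_I = (8 + 4·9 + 10)/6 = 54/6 = 9; σ²_I = ((10−8)/6)² = 0.111
te_J = (6 + 4·11 + 28)/6 = 78/6 = 13; σ²_J = ((28−6)/6)² = 13.444

Forward pass:
ES_A = 0; EF_A = 12
ES_B = 0; EF_B = 6
ES_C = 0; EF_C = 2
ES_D = max(EF_A=12, EF_C=2) = 12; EF_D = 12+3 = 15
ES_E = 12; EF_E = 12+10 = 22
ES_F = max(EF_D=15, EF_E=22) = 22; EF_F = 22+14 = 36
ES_G = 15; EF_G = 15+6 = 21
ES_H = 2; EF_H = 2+12 = 14
ES_I = 6; EF_I = 6+9 = 15
ES_J = max(EF_B=6, EF_F=36, EF_G=21, EF_H=14, EF_I=15) = 36; EF_J = 36+13 = 49
Expected project duration μ = 49 weeks. Critical path: A → E → F → J.

Variance along critical path = 11.111 + 9.000 + 2.778 + 13.444 = 36.333; σ = 6.028 weeks.
D = μ + z·σ = 49 + 0.842·6.028 = 54.1 weeks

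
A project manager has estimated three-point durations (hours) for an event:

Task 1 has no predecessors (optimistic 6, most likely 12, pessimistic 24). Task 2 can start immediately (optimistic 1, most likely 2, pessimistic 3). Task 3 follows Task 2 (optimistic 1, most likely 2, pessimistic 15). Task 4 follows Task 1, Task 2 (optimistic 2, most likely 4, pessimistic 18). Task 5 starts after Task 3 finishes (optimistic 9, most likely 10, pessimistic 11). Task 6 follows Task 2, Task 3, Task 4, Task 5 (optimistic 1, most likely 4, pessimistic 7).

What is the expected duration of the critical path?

te_Task 1 = (6 + 4·12 + 24)/6 = 78/6 = 13
te_Task 2 = (1 + 4·2 + 3)/6 = 12/6 = 2
te_Task 3 = (1 + 4·2 + 15)/6 = 24/6 = 4
te_Task 4 = (2 + 4·4 + 18)/6 = 36/6 = 6
te_Task 5 = (9 + 4·10 + 11)/6 = 60/6 = 10
te_Task 6 = (1 + 4·4 + 7)/6 = 24/6 = 4

Forward pass:
ES_Task 1 = 0; EF_Task 1 = 13
ES_Task 2 = 0; EF_Task 2 = 2
ES_Task 3 = 2; EF_Task 3 = 2+4 = 6
ES_Task 4 = max(EF_Task 1=13, EF_Task 2=2) = 13; EF_Task 4 = 13+6 = 19
ES_Task 5 = 6; EF_Task 5 = 6+10 = 16
ES_Task 6 = max(EF_Task 2=2, EF_Task 3=6, EF_Task 4=19, EF_Task 5=16) = 19; EF_Task 6 = 19+4 = 23
Expected project duration μ = 23 hours. Critical path: Task 1 → Task 4 → Task 6.

23 hours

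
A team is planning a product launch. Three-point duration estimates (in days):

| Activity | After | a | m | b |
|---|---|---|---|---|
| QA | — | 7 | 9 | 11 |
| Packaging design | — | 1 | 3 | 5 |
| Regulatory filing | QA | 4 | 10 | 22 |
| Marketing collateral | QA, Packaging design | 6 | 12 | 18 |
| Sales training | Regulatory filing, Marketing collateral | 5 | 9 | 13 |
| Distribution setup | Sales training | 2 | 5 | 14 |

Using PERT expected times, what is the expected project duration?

36 days

te_QA = (7 + 4·9 + 11)/6 = 54/6 = 9
te_Packaging design = (1 + 4·3 + 5)/6 = 18/6 = 3
te_Regulatory filing = (4 + 4·10 + 22)/6 = 66/6 = 11
te_Marketing collateral = (6 + 4·12 + 18)/6 = 72/6 = 12
te_Sales training = (5 + 4·9 + 13)/6 = 54/6 = 9
te_Distribution setup = (2 + 4·5 + 14)/6 = 36/6 = 6

Forward pass:
ES_QA = 0; EF_QA = 9
ES_Packaging design = 0; EF_Packaging design = 3
ES_Regulatory filing = 9; EF_Regulatory filing = 9+11 = 20
ES_Marketing collateral = max(EF_QA=9, EF_Packaging design=3) = 9; EF_Marketing collateral = 9+12 = 21
ES_Sales training = max(EF_Regulatory filing=20, EF_Marketing collateral=21) = 21; EF_Sales training = 21+9 = 30
ES_Distribution setup = 30; EF_Distribution setup = 30+6 = 36
Expected project duration μ = 36 days. Critical path: QA → Marketing collateral → Sales training → Distribution setup.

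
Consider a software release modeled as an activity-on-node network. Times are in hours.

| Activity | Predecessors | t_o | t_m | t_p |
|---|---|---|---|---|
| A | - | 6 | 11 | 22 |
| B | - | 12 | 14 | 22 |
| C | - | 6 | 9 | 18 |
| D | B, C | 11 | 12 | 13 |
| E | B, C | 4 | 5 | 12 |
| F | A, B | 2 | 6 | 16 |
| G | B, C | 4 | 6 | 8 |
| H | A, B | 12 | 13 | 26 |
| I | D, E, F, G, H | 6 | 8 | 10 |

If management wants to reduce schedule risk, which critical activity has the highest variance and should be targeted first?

H

te_A = (6 + 4·11 + 22)/6 = 72/6 = 12; σ²_A = ((22−6)/6)² = 7.111
te_B = (12 + 4·14 + 22)/6 = 90/6 = 15; σ²_B = ((22−12)/6)² = 2.778
te_C = (6 + 4·9 + 18)/6 = 60/6 = 10; σ²_C = ((18−6)/6)² = 4.000
te_D = (11 + 4·12 + 13)/6 = 72/6 = 12; σ²_D = ((13−11)/6)² = 0.111
te_E = (4 + 4·5 + 12)/6 = 36/6 = 6; σ²_E = ((12−4)/6)² = 1.778
te_F = (2 + 4·6 + 16)/6 = 42/6 = 7; σ²_F = ((16−2)/6)² = 5.444
te_G = (4 + 4·6 + 8)/6 = 36/6 = 6; σ²_G = ((8−4)/6)² = 0.444
te_H = (12 + 4·13 + 26)/6 = 90/6 = 15; σ²_H = ((26−12)/6)² = 5.444
te_I = (6 + 4·8 + 10)/6 = 48/6 = 8; σ²_I = ((10−6)/6)² = 0.444

Forward pass:
ES_A = 0; EF_A = 12
ES_B = 0; EF_B = 15
ES_C = 0; EF_C = 10
ES_D = max(EF_B=15, EF_C=10) = 15; EF_D = 15+12 = 27
ES_E = max(EF_B=15, EF_C=10) = 15; EF_E = 15+6 = 21
ES_F = max(EF_A=12, EF_B=15) = 15; EF_F = 15+7 = 22
ES_G = max(EF_B=15, EF_C=10) = 15; EF_G = 15+6 = 21
ES_H = max(EF_A=12, EF_B=15) = 15; EF_H = 15+15 = 30
ES_I = max(EF_D=27, EF_E=21, EF_F=22, EF_G=21, EF_H=30) = 30; EF_I = 30+8 = 38
Expected project duration μ = 38 hours. Critical path: B → H → I.

Variances on critical path: σ²_B=2.778, σ²_H=5.444, σ²_I=0.444.
Largest is σ²_H = 5.444.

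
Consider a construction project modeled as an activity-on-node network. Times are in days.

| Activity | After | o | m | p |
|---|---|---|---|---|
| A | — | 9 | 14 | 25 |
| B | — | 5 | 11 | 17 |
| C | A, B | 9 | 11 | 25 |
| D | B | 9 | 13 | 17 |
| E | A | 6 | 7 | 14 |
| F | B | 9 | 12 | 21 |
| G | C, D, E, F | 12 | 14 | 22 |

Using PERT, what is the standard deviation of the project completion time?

te_A = (9 + 4·14 + 25)/6 = 90/6 = 15; σ²_A = ((25−9)/6)² = 7.111
te_B = (5 + 4·11 + 17)/6 = 66/6 = 11; σ²_B = ((17−5)/6)² = 4.000
te_C = (9 + 4·11 + 25)/6 = 78/6 = 13; σ²_C = ((25−9)/6)² = 7.111
te_D = (9 + 4·13 + 17)/6 = 78/6 = 13; σ²_D = ((17−9)/6)² = 1.778
te_E = (6 + 4·7 + 14)/6 = 48/6 = 8; σ²_E = ((14−6)/6)² = 1.778
te_F = (9 + 4·12 + 21)/6 = 78/6 = 13; σ²_F = ((21−9)/6)² = 4.000
te_G = (12 + 4·14 + 22)/6 = 90/6 = 15; σ²_G = ((22−12)/6)² = 2.778

Forward pass:
ES_A = 0; EF_A = 15
ES_B = 0; EF_B = 11
ES_C = max(EF_A=15, EF_B=11) = 15; EF_C = 15+13 = 28
ES_D = 11; EF_D = 11+13 = 24
ES_E = 15; EF_E = 15+8 = 23
ES_F = 11; EF_F = 11+13 = 24
ES_G = max(EF_C=28, EF_D=24, EF_E=23, EF_F=24) = 28; EF_G = 28+15 = 43
Expected project duration μ = 43 days. Critical path: A → C → G.

Variance along critical path = 7.111 + 7.111 + 2.778 = 17.000
σ = √17.000 = 4.123 days

4.12 days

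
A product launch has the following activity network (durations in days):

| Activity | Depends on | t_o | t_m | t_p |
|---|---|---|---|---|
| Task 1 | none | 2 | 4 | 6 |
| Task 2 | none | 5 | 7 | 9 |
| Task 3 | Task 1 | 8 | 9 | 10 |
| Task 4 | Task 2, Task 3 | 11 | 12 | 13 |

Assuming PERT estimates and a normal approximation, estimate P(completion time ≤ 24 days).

te_Task 1 = (2 + 4·4 + 6)/6 = 24/6 = 4; σ²_Task 1 = ((6−2)/6)² = 0.444
te_Task 2 = (5 + 4·7 + 9)/6 = 42/6 = 7; σ²_Task 2 = ((9−5)/6)² = 0.444
te_Task 3 = (8 + 4·9 + 10)/6 = 54/6 = 9; σ²_Task 3 = ((10−8)/6)² = 0.111
te_Task 4 = (11 + 4·12 + 13)/6 = 72/6 = 12; σ²_Task 4 = ((13−11)/6)² = 0.111

Forward pass:
ES_Task 1 = 0; EF_Task 1 = 4
ES_Task 2 = 0; EF_Task 2 = 7
ES_Task 3 = 4; EF_Task 3 = 4+9 = 13
ES_Task 4 = max(EF_Task 2=7, EF_Task 3=13) = 13; EF_Task 4 = 13+12 = 25
Expected project duration μ = 25 days. Critical path: Task 1 → Task 3 → Task 4.

Variance along critical path = 0.444 + 0.111 + 0.111 = 0.667; σ = √0.667 = 0.816 days.
Z = (24 − 25) / 0.816 = -1.225
P(T ≤ 24) = Φ(-1.225) ≈ 0.110

0.110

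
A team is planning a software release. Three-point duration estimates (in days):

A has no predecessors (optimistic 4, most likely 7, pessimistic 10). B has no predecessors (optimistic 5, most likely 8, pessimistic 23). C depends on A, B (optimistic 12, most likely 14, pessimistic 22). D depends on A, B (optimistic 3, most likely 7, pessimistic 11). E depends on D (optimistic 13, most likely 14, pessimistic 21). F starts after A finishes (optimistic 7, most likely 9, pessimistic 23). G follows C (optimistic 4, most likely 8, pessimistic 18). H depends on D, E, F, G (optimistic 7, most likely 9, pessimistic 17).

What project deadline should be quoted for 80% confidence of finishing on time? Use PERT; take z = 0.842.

47.8 days

te_A = (4 + 4·7 + 10)/6 = 42/6 = 7; σ²_A = ((10−4)/6)² = 1.000
te_B = (5 + 4·8 + 23)/6 = 60/6 = 10; σ²_B = ((23−5)/6)² = 9.000
te_C = (12 + 4·14 + 22)/6 = 90/6 = 15; σ²_C = ((22−12)/6)² = 2.778
te_D = (3 + 4·7 + 11)/6 = 42/6 = 7; σ²_D = ((11−3)/6)² = 1.778
te_E = (13 + 4·14 + 21)/6 = 90/6 = 15; σ²_E = ((21−13)/6)² = 1.778
te_F = (7 + 4·9 + 23)/6 = 66/6 = 11; σ²_F = ((23−7)/6)² = 7.111
te_G = (4 + 4·8 + 18)/6 = 54/6 = 9; σ²_G = ((18−4)/6)² = 5.444
te_H = (7 + 4·9 + 17)/6 = 60/6 = 10; σ²_H = ((17−7)/6)² = 2.778

Forward pass:
ES_A = 0; EF_A = 7
ES_B = 0; EF_B = 10
ES_C = max(EF_A=7, EF_B=10) = 10; EF_C = 10+15 = 25
ES_D = max(EF_A=7, EF_B=10) = 10; EF_D = 10+7 = 17
ES_E = 17; EF_E = 17+15 = 32
ES_F = 7; EF_F = 7+11 = 18
ES_G = 25; EF_G = 25+9 = 34
ES_H = max(EF_D=17, EF_E=32, EF_F=18, EF_G=34) = 34; EF_H = 34+10 = 44
Expected project duration μ = 44 days. Critical path: B → C → G → H.

Variance along critical path = 9.000 + 2.778 + 5.444 + 2.778 = 20.000; σ = 4.472 days.
D = μ + z·σ = 44 + 0.842·4.472 = 47.8 days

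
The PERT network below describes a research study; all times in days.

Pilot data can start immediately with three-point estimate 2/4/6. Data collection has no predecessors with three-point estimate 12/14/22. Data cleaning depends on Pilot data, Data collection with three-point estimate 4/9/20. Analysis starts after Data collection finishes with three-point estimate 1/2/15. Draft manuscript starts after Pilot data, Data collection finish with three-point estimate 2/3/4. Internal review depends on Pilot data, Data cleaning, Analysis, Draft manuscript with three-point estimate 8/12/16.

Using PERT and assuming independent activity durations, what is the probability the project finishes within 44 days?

0.980

te_Pilot data = (2 + 4·4 + 6)/6 = 24/6 = 4; σ²_Pilot data = ((6−2)/6)² = 0.444
te_Data collection = (12 + 4·14 + 22)/6 = 90/6 = 15; σ²_Data collection = ((22−12)/6)² = 2.778
te_Data cleaning = (4 + 4·9 + 20)/6 = 60/6 = 10; σ²_Data cleaning = ((20−4)/6)² = 7.111
te_Analysis = (1 + 4·2 + 15)/6 = 24/6 = 4; σ²_Analysis = ((15−1)/6)² = 5.444
te_Draft manuscript = (2 + 4·3 + 4)/6 = 18/6 = 3; σ²_Draft manuscript = ((4−2)/6)² = 0.111
te_Internal review = (8 + 4·12 + 16)/6 = 72/6 = 12; σ²_Internal review = ((16−8)/6)² = 1.778

Forward pass:
ES_Pilot data = 0; EF_Pilot data = 4
ES_Data collection = 0; EF_Data collection = 15
ES_Data cleaning = max(EF_Pilot data=4, EF_Data collection=15) = 15; EF_Data cleaning = 15+10 = 25
ES_Analysis = 15; EF_Analysis = 15+4 = 19
ES_Draft manuscript = max(EF_Pilot data=4, EF_Data collection=15) = 15; EF_Draft manuscript = 15+3 = 18
ES_Internal review = max(EF_Pilot data=4, EF_Data cleaning=25, EF_Analysis=19, EF_Draft manuscript=18) = 25; EF_Internal review = 25+12 = 37
Expected project duration μ = 37 days. Critical path: Data collection → Data cleaning → Internal review.

Variance along critical path = 2.778 + 7.111 + 1.778 = 11.667; σ = √11.667 = 3.416 days.
Z = (44 − 37) / 3.416 = 2.049
P(T ≤ 44) = Φ(2.049) ≈ 0.980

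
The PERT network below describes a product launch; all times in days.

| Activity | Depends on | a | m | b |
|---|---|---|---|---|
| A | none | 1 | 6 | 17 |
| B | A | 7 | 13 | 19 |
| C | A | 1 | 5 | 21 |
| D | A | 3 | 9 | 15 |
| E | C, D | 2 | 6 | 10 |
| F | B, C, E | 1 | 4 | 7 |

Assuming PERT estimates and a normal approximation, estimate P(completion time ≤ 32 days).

0.946

te_A = (1 + 4·6 + 17)/6 = 42/6 = 7; σ²_A = ((17−1)/6)² = 7.111
te_B = (7 + 4·13 + 19)/6 = 78/6 = 13; σ²_B = ((19−7)/6)² = 4.000
te_C = (1 + 4·5 + 21)/6 = 42/6 = 7; σ²_C = ((21−1)/6)² = 11.111
te_D = (3 + 4·9 + 15)/6 = 54/6 = 9; σ²_D = ((15−3)/6)² = 4.000
te_E = (2 + 4·6 + 10)/6 = 36/6 = 6; σ²_E = ((10−2)/6)² = 1.778
te_F = (1 + 4·4 + 7)/6 = 24/6 = 4; σ²_F = ((7−1)/6)² = 1.000

Forward pass:
ES_A = 0; EF_A = 7
ES_B = 7; EF_B = 7+13 = 20
ES_C = 7; EF_C = 7+7 = 14
ES_D = 7; EF_D = 7+9 = 16
ES_E = max(EF_C=14, EF_D=16) = 16; EF_E = 16+6 = 22
ES_F = max(EF_B=20, EF_C=14, EF_E=22) = 22; EF_F = 22+4 = 26
Expected project duration μ = 26 days. Critical path: A → D → E → F.

Variance along critical path = 7.111 + 4.000 + 1.778 + 1.000 = 13.889; σ = √13.889 = 3.727 days.
Z = (32 − 26) / 3.727 = 1.610
P(T ≤ 32) = Φ(1.610) ≈ 0.946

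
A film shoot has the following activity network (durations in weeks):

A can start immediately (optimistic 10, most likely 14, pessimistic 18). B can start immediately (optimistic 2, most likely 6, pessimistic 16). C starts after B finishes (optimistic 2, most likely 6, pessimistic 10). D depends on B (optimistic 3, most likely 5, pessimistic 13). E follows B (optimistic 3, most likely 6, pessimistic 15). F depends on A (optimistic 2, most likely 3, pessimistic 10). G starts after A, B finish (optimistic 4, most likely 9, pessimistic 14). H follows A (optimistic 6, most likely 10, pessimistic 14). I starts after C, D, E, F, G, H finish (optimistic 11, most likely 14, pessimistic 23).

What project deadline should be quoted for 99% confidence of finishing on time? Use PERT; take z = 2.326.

45.4 weeks

te_A = (10 + 4·14 + 18)/6 = 84/6 = 14; σ²_A = ((18−10)/6)² = 1.778
te_B = (2 + 4·6 + 16)/6 = 42/6 = 7; σ²_B = ((16−2)/6)² = 5.444
te_C = (2 + 4·6 + 10)/6 = 36/6 = 6; σ²_C = ((10−2)/6)² = 1.778
te_D = (3 + 4·5 + 13)/6 = 36/6 = 6; σ²_D = ((13−3)/6)² = 2.778
te_E = (3 + 4·6 + 15)/6 = 42/6 = 7; σ²_E = ((15−3)/6)² = 4.000
te_F = (2 + 4·3 + 10)/6 = 24/6 = 4; σ²_F = ((10−2)/6)² = 1.778
te_G = (4 + 4·9 + 14)/6 = 54/6 = 9; σ²_G = ((14−4)/6)² = 2.778
te_H = (6 + 4·10 + 14)/6 = 60/6 = 10; σ²_H = ((14−6)/6)² = 1.778
te_I = (11 + 4·14 + 23)/6 = 90/6 = 15; σ²_I = ((23−11)/6)² = 4.000

Forward pass:
ES_A = 0; EF_A = 14
ES_B = 0; EF_B = 7
ES_C = 7; EF_C = 7+6 = 13
ES_D = 7; EF_D = 7+6 = 13
ES_E = 7; EF_E = 7+7 = 14
ES_F = 14; EF_F = 14+4 = 18
ES_G = max(EF_A=14, EF_B=7) = 14; EF_G = 14+9 = 23
ES_H = 14; EF_H = 14+10 = 24
ES_I = max(EF_C=13, EF_D=13, EF_E=14, EF_F=18, EF_G=23, EF_H=24) = 24; EF_I = 24+15 = 39
Expected project duration μ = 39 weeks. Critical path: A → H → I.

Variance along critical path = 1.778 + 1.778 + 4.000 = 7.556; σ = 2.749 weeks.
D = μ + z·σ = 39 + 2.326·2.749 = 45.4 weeks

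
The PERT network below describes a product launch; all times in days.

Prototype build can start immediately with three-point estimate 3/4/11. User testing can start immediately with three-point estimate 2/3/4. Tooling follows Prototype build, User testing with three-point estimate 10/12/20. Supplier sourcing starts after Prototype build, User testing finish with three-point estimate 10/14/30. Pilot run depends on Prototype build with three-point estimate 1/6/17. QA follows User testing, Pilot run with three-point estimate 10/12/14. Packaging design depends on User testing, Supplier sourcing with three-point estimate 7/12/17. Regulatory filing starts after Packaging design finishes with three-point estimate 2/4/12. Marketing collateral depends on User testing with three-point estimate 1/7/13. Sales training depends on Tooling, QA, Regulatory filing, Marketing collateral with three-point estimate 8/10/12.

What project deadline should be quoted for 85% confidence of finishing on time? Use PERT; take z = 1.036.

te_Prototype build = (3 + 4·4 + 11)/6 = 30/6 = 5; σ²_Prototype build = ((11−3)/6)² = 1.778
te_User testing = (2 + 4·3 + 4)/6 = 18/6 = 3; σ²_User testing = ((4−2)/6)² = 0.111
te_Tooling = (10 + 4·12 + 20)/6 = 78/6 = 13; σ²_Tooling = ((20−10)/6)² = 2.778
te_Supplier sourcing = (10 + 4·14 + 30)/6 = 96/6 = 16; σ²_Supplier sourcing = ((30−10)/6)² = 11.111
te_Pilot run = (1 + 4·6 + 17)/6 = 42/6 = 7; σ²_Pilot run = ((17−1)/6)² = 7.111
te_QA = (10 + 4·12 + 14)/6 = 72/6 = 12; σ²_QA = ((14−10)/6)² = 0.444
te_Packaging design = (7 + 4·12 + 17)/6 = 72/6 = 12; σ²_Packaging design = ((17−7)/6)² = 2.778
te_Regulatory filing = (2 + 4·4 + 12)/6 = 30/6 = 5; σ²_Regulatory filing = ((12−2)/6)² = 2.778
te_Marketing collateral = (1 + 4·7 + 13)/6 = 42/6 = 7; σ²_Marketing collateral = ((13−1)/6)² = 4.000
te_Sales training = (8 + 4·10 + 12)/6 = 60/6 = 10; σ²_Sales training = ((12−8)/6)² = 0.444

Forward pass:
ES_Prototype build = 0; EF_Prototype build = 5
ES_User testing = 0; EF_User testing = 3
ES_Tooling = max(EF_Prototype build=5, EF_User testing=3) = 5; EF_Tooling = 5+13 = 18
ES_Supplier sourcing = max(EF_Prototype build=5, EF_User testing=3) = 5; EF_Supplier sourcing = 5+16 = 21
ES_Pilot run = 5; EF_Pilot run = 5+7 = 12
ES_QA = max(EF_User testing=3, EF_Pilot run=12) = 12; EF_QA = 12+12 = 24
ES_Packaging design = max(EF_User testing=3, EF_Supplier sourcing=21) = 21; EF_Packaging design = 21+12 = 33
ES_Regulatory filing = 33; EF_Regulatory filing = 33+5 = 38
ES_Marketing collateral = 3; EF_Marketing collateral = 3+7 = 10
ES_Sales training = max(EF_Tooling=18, EF_QA=24, EF_Regulatory filing=38, EF_Marketing collateral=10) = 38; EF_Sales training = 38+10 = 48
Expected project duration μ = 48 days. Critical path: Prototype build → Supplier sourcing → Packaging design → Regulatory filing → Sales training.

Variance along critical path = 1.778 + 11.111 + 2.778 + 2.778 + 0.444 = 18.889; σ = 4.346 days.
D = μ + z·σ = 48 + 1.036·4.346 = 52.5 days

52.5 days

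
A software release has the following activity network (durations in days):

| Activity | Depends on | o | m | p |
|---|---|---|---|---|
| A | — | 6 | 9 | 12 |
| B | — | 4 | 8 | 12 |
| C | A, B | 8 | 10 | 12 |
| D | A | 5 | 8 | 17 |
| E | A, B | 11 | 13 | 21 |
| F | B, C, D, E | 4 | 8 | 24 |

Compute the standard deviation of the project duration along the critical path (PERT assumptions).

te_A = (6 + 4·9 + 12)/6 = 54/6 = 9; σ²_A = ((12−6)/6)² = 1.000
te_B = (4 + 4·8 + 12)/6 = 48/6 = 8; σ²_B = ((12−4)/6)² = 1.778
te_C = (8 + 4·10 + 12)/6 = 60/6 = 10; σ²_C = ((12−8)/6)² = 0.444
te_D = (5 + 4·8 + 17)/6 = 54/6 = 9; σ²_D = ((17−5)/6)² = 4.000
te_E = (11 + 4·13 + 21)/6 = 84/6 = 14; σ²_E = ((21−11)/6)² = 2.778
te_F = (4 + 4·8 + 24)/6 = 60/6 = 10; σ²_F = ((24−4)/6)² = 11.111

Forward pass:
ES_A = 0; EF_A = 9
ES_B = 0; EF_B = 8
ES_C = max(EF_A=9, EF_B=8) = 9; EF_C = 9+10 = 19
ES_D = 9; EF_D = 9+9 = 18
ES_E = max(EF_A=9, EF_B=8) = 9; EF_E = 9+14 = 23
ES_F = max(EF_B=8, EF_C=19, EF_D=18, EF_E=23) = 23; EF_F = 23+10 = 33
Expected project duration μ = 33 days. Critical path: A → E → F.

Variance along critical path = 1.000 + 2.778 + 11.111 = 14.889
σ = √14.889 = 3.859 days

3.86 days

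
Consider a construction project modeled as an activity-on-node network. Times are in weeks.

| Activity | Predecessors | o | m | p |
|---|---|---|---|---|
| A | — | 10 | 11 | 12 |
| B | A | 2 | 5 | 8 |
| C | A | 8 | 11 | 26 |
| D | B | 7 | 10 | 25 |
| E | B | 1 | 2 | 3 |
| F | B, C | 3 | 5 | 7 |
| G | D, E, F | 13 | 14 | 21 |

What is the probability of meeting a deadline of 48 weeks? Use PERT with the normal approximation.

te_A = (10 + 4·11 + 12)/6 = 66/6 = 11; σ²_A = ((12−10)/6)² = 0.111
te_B = (2 + 4·5 + 8)/6 = 30/6 = 5; σ²_B = ((8−2)/6)² = 1.000
te_C = (8 + 4·11 + 26)/6 = 78/6 = 13; σ²_C = ((26−8)/6)² = 9.000
te_D = (7 + 4·10 + 25)/6 = 72/6 = 12; σ²_D = ((25−7)/6)² = 9.000
te_E = (1 + 4·2 + 3)/6 = 12/6 = 2; σ²_E = ((3−1)/6)² = 0.111
te_F = (3 + 4·5 + 7)/6 = 30/6 = 5; σ²_F = ((7−3)/6)² = 0.444
te_G = (13 + 4·14 + 21)/6 = 90/6 = 15; σ²_G = ((21−13)/6)² = 1.778

Forward pass:
ES_A = 0; EF_A = 11
ES_B = 11; EF_B = 11+5 = 16
ES_C = 11; EF_C = 11+13 = 24
ES_D = 16; EF_D = 16+12 = 28
ES_E = 16; EF_E = 16+2 = 18
ES_F = max(EF_B=16, EF_C=24) = 24; EF_F = 24+5 = 29
ES_G = max(EF_D=28, EF_E=18, EF_F=29) = 29; EF_G = 29+15 = 44
Expected project duration μ = 44 weeks. Critical path: A → C → F → G.

Variance along critical path = 0.111 + 9.000 + 0.444 + 1.778 = 11.333; σ = √11.333 = 3.367 weeks.
Z = (48 − 44) / 3.367 = 1.188
P(T ≤ 48) = Φ(1.188) ≈ 0.883

0.883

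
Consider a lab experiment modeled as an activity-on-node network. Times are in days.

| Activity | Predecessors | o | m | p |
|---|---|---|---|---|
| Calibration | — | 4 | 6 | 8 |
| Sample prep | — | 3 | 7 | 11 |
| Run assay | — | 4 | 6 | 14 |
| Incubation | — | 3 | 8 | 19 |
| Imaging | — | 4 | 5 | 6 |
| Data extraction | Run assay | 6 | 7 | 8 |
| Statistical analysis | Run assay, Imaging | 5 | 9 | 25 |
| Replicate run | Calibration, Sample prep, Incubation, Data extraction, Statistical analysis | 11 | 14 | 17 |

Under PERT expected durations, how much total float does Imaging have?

2 days

te_Calibration = (4 + 4·6 + 8)/6 = 36/6 = 6
te_Sample prep = (3 + 4·7 + 11)/6 = 42/6 = 7
te_Run assay = (4 + 4·6 + 14)/6 = 42/6 = 7
te_Incubation = (3 + 4·8 + 19)/6 = 54/6 = 9
te_Imaging = (4 + 4·5 + 6)/6 = 30/6 = 5
te_Data extraction = (6 + 4·7 + 8)/6 = 42/6 = 7
te_Statistical analysis = (5 + 4·9 + 25)/6 = 66/6 = 11
te_Replicate run = (11 + 4·14 + 17)/6 = 84/6 = 14

Forward pass:
ES_Calibration = 0; EF_Calibration = 6
ES_Sample prep = 0; EF_Sample prep = 7
ES_Run assay = 0; EF_Run assay = 7
ES_Incubation = 0; EF_Incubation = 9
ES_Imaging = 0; EF_Imaging = 5
ES_Data extraction = 7; EF_Data extraction = 7+7 = 14
ES_Statistical analysis = max(EF_Run assay=7, EF_Imaging=5) = 7; EF_Statistical analysis = 7+11 = 18
ES_Replicate run = max(EF_Calibration=6, EF_Sample prep=7, EF_Incubation=9, EF_Data extraction=14, EF_Statistical analysis=18) = 18; EF_Replicate run = 18+14 = 32
Expected project duration μ = 32 days. Critical path: Run assay → Statistical analysis → Replicate run.

Backward pass:
LF_Replicate run = 32; LS_Replicate run = 32−14 = 18
LF_Statistical analysis = LS_Replicate run = 18; LS_Statistical analysis = 18−11 = 7
LF_Data extraction = LS_Replicate run = 18; LS_Data extraction = 18−7 = 11
LF_Imaging = LS_Statistical analysis = 7; LS_Imaging = 7−5 = 2
LF_Incubation = LS_Replicate run = 18; LS_Incubation = 18−9 = 9
LF_Run assay = min(LS_Data extraction=11, LS_Statistical analysis=7) = 7; LS_Run assay = 7−7 = 0
LF_Sample prep = LS_Replicate run = 18; LS_Sample prep = 18−7 = 11
LF_Calibration = LS_Replicate run = 18; LS_Calibration = 18−6 = 12
Slack_Imaging = LS_Imaging − ES_Imaging = 2 − 0 = 2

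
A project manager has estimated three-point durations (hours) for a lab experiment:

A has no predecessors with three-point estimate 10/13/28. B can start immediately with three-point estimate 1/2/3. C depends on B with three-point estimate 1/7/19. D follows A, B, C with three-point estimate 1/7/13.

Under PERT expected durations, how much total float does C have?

te_A = (10 + 4·13 + 28)/6 = 90/6 = 15
te_B = (1 + 4·2 + 3)/6 = 12/6 = 2
te_C = (1 + 4·7 + 19)/6 = 48/6 = 8
te_D = (1 + 4·7 + 13)/6 = 42/6 = 7

Forward pass:
ES_A = 0; EF_A = 15
ES_B = 0; EF_B = 2
ES_C = 2; EF_C = 2+8 = 10
ES_D = max(EF_A=15, EF_B=2, EF_C=10) = 15; EF_D = 15+7 = 22
Expected project duration μ = 22 hours. Critical path: A → D.

Backward pass:
LF_D = 22; LS_D = 22−7 = 15
LF_C = LS_D = 15; LS_C = 15−8 = 7
LF_B = min(LS_C=7, LS_D=15) = 7; LS_B = 7−2 = 5
LF_A = LS_D = 15; LS_A = 15−15 = 0
Slack_C = LS_C − ES_C = 7 − 2 = 5

5 hours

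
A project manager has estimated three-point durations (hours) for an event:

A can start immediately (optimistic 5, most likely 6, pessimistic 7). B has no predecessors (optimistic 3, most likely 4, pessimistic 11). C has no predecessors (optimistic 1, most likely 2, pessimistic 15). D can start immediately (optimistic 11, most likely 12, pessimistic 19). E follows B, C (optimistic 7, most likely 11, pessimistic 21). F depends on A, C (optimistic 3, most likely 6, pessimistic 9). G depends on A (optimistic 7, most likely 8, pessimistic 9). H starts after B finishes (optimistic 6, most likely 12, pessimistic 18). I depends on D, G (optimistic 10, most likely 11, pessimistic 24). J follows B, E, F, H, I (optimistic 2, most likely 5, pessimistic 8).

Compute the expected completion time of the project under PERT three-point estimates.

te_A = (5 + 4·6 + 7)/6 = 36/6 = 6
te_B = (3 + 4·4 + 11)/6 = 30/6 = 5
te_C = (1 + 4·2 + 15)/6 = 24/6 = 4
te_D = (11 + 4·12 + 19)/6 = 78/6 = 13
te_E = (7 + 4·11 + 21)/6 = 72/6 = 12
te_F = (3 + 4·6 + 9)/6 = 36/6 = 6
te_G = (7 + 4·8 + 9)/6 = 48/6 = 8
te_H = (6 + 4·12 + 18)/6 = 72/6 = 12
te_I = (10 + 4·11 + 24)/6 = 78/6 = 13
te_J = (2 + 4·5 + 8)/6 = 30/6 = 5

Forward pass:
ES_A = 0; EF_A = 6
ES_B = 0; EF_B = 5
ES_C = 0; EF_C = 4
ES_D = 0; EF_D = 13
ES_E = max(EF_B=5, EF_C=4) = 5; EF_E = 5+12 = 17
ES_F = max(EF_A=6, EF_C=4) = 6; EF_F = 6+6 = 12
ES_G = 6; EF_G = 6+8 = 14
ES_H = 5; EF_H = 5+12 = 17
ES_I = max(EF_D=13, EF_G=14) = 14; EF_I = 14+13 = 27
ES_J = max(EF_B=5, EF_E=17, EF_F=12, EF_H=17, EF_I=27) = 27; EF_J = 27+5 = 32
Expected project duration μ = 32 hours. Critical path: A → G → I → J.

32 hours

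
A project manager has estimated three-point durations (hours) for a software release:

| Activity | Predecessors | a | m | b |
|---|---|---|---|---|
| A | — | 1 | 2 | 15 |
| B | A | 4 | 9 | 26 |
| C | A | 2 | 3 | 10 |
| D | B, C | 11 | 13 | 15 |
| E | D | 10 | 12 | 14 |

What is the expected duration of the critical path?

te_A = (1 + 4·2 + 15)/6 = 24/6 = 4
te_B = (4 + 4·9 + 26)/6 = 66/6 = 11
te_C = (2 + 4·3 + 10)/6 = 24/6 = 4
te_D = (11 + 4·13 + 15)/6 = 78/6 = 13
te_E = (10 + 4·12 + 14)/6 = 72/6 = 12

Forward pass:
ES_A = 0; EF_A = 4
ES_B = 4; EF_B = 4+11 = 15
ES_C = 4; EF_C = 4+4 = 8
ES_D = max(EF_B=15, EF_C=8) = 15; EF_D = 15+13 = 28
ES_E = 28; EF_E = 28+12 = 40
Expected project duration μ = 40 hours. Critical path: A → B → D → E.

40 hours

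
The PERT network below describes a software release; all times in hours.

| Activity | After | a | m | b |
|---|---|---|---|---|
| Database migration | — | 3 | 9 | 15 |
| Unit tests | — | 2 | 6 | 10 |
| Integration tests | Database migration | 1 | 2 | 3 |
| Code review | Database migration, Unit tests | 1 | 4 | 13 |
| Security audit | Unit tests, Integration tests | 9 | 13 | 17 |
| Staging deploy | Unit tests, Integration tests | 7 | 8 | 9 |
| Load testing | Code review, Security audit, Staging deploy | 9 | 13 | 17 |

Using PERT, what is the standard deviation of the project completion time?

2.77 hours

te_Database migration = (3 + 4·9 + 15)/6 = 54/6 = 9; σ²_Database migration = ((15−3)/6)² = 4.000
te_Unit tests = (2 + 4·6 + 10)/6 = 36/6 = 6; σ²_Unit tests = ((10−2)/6)² = 1.778
te_Integration tests = (1 + 4·2 + 3)/6 = 12/6 = 2; σ²_Integration tests = ((3−1)/6)² = 0.111
te_Code review = (1 + 4·4 + 13)/6 = 30/6 = 5; σ²_Code review = ((13−1)/6)² = 4.000
te_Security audit = (9 + 4·13 + 17)/6 = 78/6 = 13; σ²_Security audit = ((17−9)/6)² = 1.778
te_Staging deploy = (7 + 4·8 + 9)/6 = 48/6 = 8; σ²_Staging deploy = ((9−7)/6)² = 0.111
te_Load testing = (9 + 4·13 + 17)/6 = 78/6 = 13; σ²_Load testing = ((17−9)/6)² = 1.778

Forward pass:
ES_Database migration = 0; EF_Database migration = 9
ES_Unit tests = 0; EF_Unit tests = 6
ES_Integration tests = 9; EF_Integration tests = 9+2 = 11
ES_Code review = max(EF_Database migration=9, EF_Unit tests=6) = 9; EF_Code review = 9+5 = 14
ES_Security audit = max(EF_Unit tests=6, EF_Integration tests=11) = 11; EF_Security audit = 11+13 = 24
ES_Staging deploy = max(EF_Unit tests=6, EF_Integration tests=11) = 11; EF_Staging deploy = 11+8 = 19
ES_Load testing = max(EF_Code review=14, EF_Security audit=24, EF_Staging deploy=19) = 24; EF_Load testing = 24+13 = 37
Expected project duration μ = 37 hours. Critical path: Database migration → Integration tests → Security audit → Load testing.

Variance along critical path = 4.000 + 0.111 + 1.778 + 1.778 = 7.667
σ = √7.667 = 2.769 hours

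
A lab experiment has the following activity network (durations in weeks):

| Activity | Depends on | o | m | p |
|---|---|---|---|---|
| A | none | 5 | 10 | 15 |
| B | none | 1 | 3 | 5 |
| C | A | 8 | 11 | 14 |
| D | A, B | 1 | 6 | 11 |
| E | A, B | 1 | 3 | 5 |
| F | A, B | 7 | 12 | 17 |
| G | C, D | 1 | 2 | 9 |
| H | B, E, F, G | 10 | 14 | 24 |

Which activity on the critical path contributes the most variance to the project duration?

te_A = (5 + 4·10 + 15)/6 = 60/6 = 10; σ²_A = ((15−5)/6)² = 2.778
te_B = (1 + 4·3 + 5)/6 = 18/6 = 3; σ²_B = ((5−1)/6)² = 0.444
te_C = (8 + 4·11 + 14)/6 = 66/6 = 11; σ²_C = ((14−8)/6)² = 1.000
te_D = (1 + 4·6 + 11)/6 = 36/6 = 6; σ²_D = ((11−1)/6)² = 2.778
te_E = (1 + 4·3 + 5)/6 = 18/6 = 3; σ²_E = ((5−1)/6)² = 0.444
te_F = (7 + 4·12 + 17)/6 = 72/6 = 12; σ²_F = ((17−7)/6)² = 2.778
te_G = (1 + 4·2 + 9)/6 = 18/6 = 3; σ²_G = ((9−1)/6)² = 1.778
te_H = (10 + 4·14 + 24)/6 = 90/6 = 15; σ²_H = ((24−10)/6)² = 5.444

Forward pass:
ES_A = 0; EF_A = 10
ES_B = 0; EF_B = 3
ES_C = 10; EF_C = 10+11 = 21
ES_D = max(EF_A=10, EF_B=3) = 10; EF_D = 10+6 = 16
ES_E = max(EF_A=10, EF_B=3) = 10; EF_E = 10+3 = 13
ES_F = max(EF_A=10, EF_B=3) = 10; EF_F = 10+12 = 22
ES_G = max(EF_C=21, EF_D=16) = 21; EF_G = 21+3 = 24
ES_H = max(EF_B=3, EF_E=13, EF_F=22, EF_G=24) = 24; EF_H = 24+15 = 39
Expected project duration μ = 39 weeks. Critical path: A → C → G → H.

Variances on critical path: σ²_A=2.778, σ²_C=1.000, σ²_G=1.778, σ²_H=5.444.
Largest is σ²_H = 5.444.

H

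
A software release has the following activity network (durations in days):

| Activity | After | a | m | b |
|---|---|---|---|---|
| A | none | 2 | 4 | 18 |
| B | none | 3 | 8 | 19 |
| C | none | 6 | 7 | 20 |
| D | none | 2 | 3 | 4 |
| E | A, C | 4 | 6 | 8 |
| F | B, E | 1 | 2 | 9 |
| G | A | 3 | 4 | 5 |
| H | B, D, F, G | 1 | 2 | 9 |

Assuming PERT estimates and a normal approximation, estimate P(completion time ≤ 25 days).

te_A = (2 + 4·4 + 18)/6 = 36/6 = 6; σ²_A = ((18−2)/6)² = 7.111
te_B = (3 + 4·8 + 19)/6 = 54/6 = 9; σ²_B = ((19−3)/6)² = 7.111
te_C = (6 + 4·7 + 20)/6 = 54/6 = 9; σ²_C = ((20−6)/6)² = 5.444
te_D = (2 + 4·3 + 4)/6 = 18/6 = 3; σ²_D = ((4−2)/6)² = 0.111
te_E = (4 + 4·6 + 8)/6 = 36/6 = 6; σ²_E = ((8−4)/6)² = 0.444
te_F = (1 + 4·2 + 9)/6 = 18/6 = 3; σ²_F = ((9−1)/6)² = 1.778
te_G = (3 + 4·4 + 5)/6 = 24/6 = 4; σ²_G = ((5−3)/6)² = 0.111
te_H = (1 + 4·2 + 9)/6 = 18/6 = 3; σ²_H = ((9−1)/6)² = 1.778

Forward pass:
ES_A = 0; EF_A = 6
ES_B = 0; EF_B = 9
ES_C = 0; EF_C = 9
ES_D = 0; EF_D = 3
ES_E = max(EF_A=6, EF_C=9) = 9; EF_E = 9+6 = 15
ES_F = max(EF_B=9, EF_E=15) = 15; EF_F = 15+3 = 18
ES_G = 6; EF_G = 6+4 = 10
ES_H = max(EF_B=9, EF_D=3, EF_F=18, EF_G=10) = 18; EF_H = 18+3 = 21
Expected project duration μ = 21 days. Critical path: C → E → F → H.

Variance along critical path = 5.444 + 0.444 + 1.778 + 1.778 = 9.444; σ = √9.444 = 3.073 days.
Z = (25 − 21) / 3.073 = 1.302
P(T ≤ 25) = Φ(1.302) ≈ 0.903

0.903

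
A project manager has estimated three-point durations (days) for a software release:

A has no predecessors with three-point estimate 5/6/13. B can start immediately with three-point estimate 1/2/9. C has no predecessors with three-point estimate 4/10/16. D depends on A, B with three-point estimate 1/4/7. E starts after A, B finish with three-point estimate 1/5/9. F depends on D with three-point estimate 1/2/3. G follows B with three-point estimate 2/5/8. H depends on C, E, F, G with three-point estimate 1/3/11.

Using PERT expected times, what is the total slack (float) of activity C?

te_A = (5 + 4·6 + 13)/6 = 42/6 = 7
te_B = (1 + 4·2 + 9)/6 = 18/6 = 3
te_C = (4 + 4·10 + 16)/6 = 60/6 = 10
te_D = (1 + 4·4 + 7)/6 = 24/6 = 4
te_E = (1 + 4·5 + 9)/6 = 30/6 = 5
te_F = (1 + 4·2 + 3)/6 = 12/6 = 2
te_G = (2 + 4·5 + 8)/6 = 30/6 = 5
te_H = (1 + 4·3 + 11)/6 = 24/6 = 4

Forward pass:
ES_A = 0; EF_A = 7
ES_B = 0; EF_B = 3
ES_C = 0; EF_C = 10
ES_D = max(EF_A=7, EF_B=3) = 7; EF_D = 7+4 = 11
ES_E = max(EF_A=7, EF_B=3) = 7; EF_E = 7+5 = 12
ES_F = 11; EF_F = 11+2 = 13
ES_G = 3; EF_G = 3+5 = 8
ES_H = max(EF_C=10, EF_E=12, EF_F=13, EF_G=8) = 13; EF_H = 13+4 = 17
Expected project duration μ = 17 days. Critical path: A → D → F → H.

Backward pass:
LF_H = 17; LS_H = 17−4 = 13
LF_G = LS_H = 13; LS_G = 13−5 = 8
LF_F = LS_H = 13; LS_F = 13−2 = 11
LF_E = LS_H = 13; LS_E = 13−5 = 8
LF_D = LS_F = 11; LS_D = 11−4 = 7
LF_C = LS_H = 13; LS_C = 13−10 = 3
LF_B = min(LS_D=7, LS_E=8, LS_G=8) = 7; LS_B = 7−3 = 4
LF_A = min(LS_D=7, LS_E=8) = 7; LS_A = 7−7 = 0
Slack_C = LS_C − ES_C = 3 − 0 = 3

3 days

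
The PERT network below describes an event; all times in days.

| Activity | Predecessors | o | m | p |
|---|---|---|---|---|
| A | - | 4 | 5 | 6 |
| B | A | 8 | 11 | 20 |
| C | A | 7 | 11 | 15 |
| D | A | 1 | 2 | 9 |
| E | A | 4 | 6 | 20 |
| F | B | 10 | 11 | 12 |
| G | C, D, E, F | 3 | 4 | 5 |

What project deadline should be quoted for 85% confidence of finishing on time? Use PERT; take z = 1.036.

te_A = (4 + 4·5 + 6)/6 = 30/6 = 5; σ²_A = ((6−4)/6)² = 0.111
te_B = (8 + 4·11 + 20)/6 = 72/6 = 12; σ²_B = ((20−8)/6)² = 4.000
te_C = (7 + 4·11 + 15)/6 = 66/6 = 11; σ²_C = ((15−7)/6)² = 1.778
te_D = (1 + 4·2 + 9)/6 = 18/6 = 3; σ²_D = ((9−1)/6)² = 1.778
te_E = (4 + 4·6 + 20)/6 = 48/6 = 8; σ²_E = ((20−4)/6)² = 7.111
te_F = (10 + 4·11 + 12)/6 = 66/6 = 11; σ²_F = ((12−10)/6)² = 0.111
te_G = (3 + 4·4 + 5)/6 = 24/6 = 4; σ²_G = ((5−3)/6)² = 0.111

Forward pass:
ES_A = 0; EF_A = 5
ES_B = 5; EF_B = 5+12 = 17
ES_C = 5; EF_C = 5+11 = 16
ES_D = 5; EF_D = 5+3 = 8
ES_E = 5; EF_E = 5+8 = 13
ES_F = 17; EF_F = 17+11 = 28
ES_G = max(EF_C=16, EF_D=8, EF_E=13, EF_F=28) = 28; EF_G = 28+4 = 32
Expected project duration μ = 32 days. Critical path: A → B → F → G.

Variance along critical path = 0.111 + 4.000 + 0.111 + 0.111 = 4.333; σ = 2.082 days.
D = μ + z·σ = 32 + 1.036·2.082 = 34.2 days

34.2 days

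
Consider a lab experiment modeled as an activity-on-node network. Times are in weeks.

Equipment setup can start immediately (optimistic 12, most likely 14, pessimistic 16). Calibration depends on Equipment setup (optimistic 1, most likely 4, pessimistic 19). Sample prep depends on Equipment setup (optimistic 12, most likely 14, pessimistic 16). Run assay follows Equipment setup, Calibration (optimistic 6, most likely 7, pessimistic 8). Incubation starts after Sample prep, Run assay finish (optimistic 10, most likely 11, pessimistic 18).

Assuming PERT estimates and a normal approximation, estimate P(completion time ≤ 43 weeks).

te_Equipment setup = (12 + 4·14 + 16)/6 = 84/6 = 14; σ²_Equipment setup = ((16−12)/6)² = 0.444
te_Calibration = (1 + 4·4 + 19)/6 = 36/6 = 6; σ²_Calibration = ((19−1)/6)² = 9.000
te_Sample prep = (12 + 4·14 + 16)/6 = 84/6 = 14; σ²_Sample prep = ((16−12)/6)² = 0.444
te_Run assay = (6 + 4·7 + 8)/6 = 42/6 = 7; σ²_Run assay = ((8−6)/6)² = 0.111
te_Incubation = (10 + 4·11 + 18)/6 = 72/6 = 12; σ²_Incubation = ((18−10)/6)² = 1.778

Forward pass:
ES_Equipment setup = 0; EF_Equipment setup = 14
ES_Calibration = 14; EF_Calibration = 14+6 = 20
ES_Sample prep = 14; EF_Sample prep = 14+14 = 28
ES_Run assay = max(EF_Equipment setup=14, EF_Calibration=20) = 20; EF_Run assay = 20+7 = 27
ES_Incubation = max(EF_Sample prep=28, EF_Run assay=27) = 28; EF_Incubation = 28+12 = 40
Expected project duration μ = 40 weeks. Critical path: Equipment setup → Sample prep → Incubation.

Variance along critical path = 0.444 + 0.444 + 1.778 = 2.667; σ = √2.667 = 1.633 weeks.
Z = (43 − 40) / 1.633 = 1.837
P(T ≤ 43) = Φ(1.837) ≈ 0.967

0.967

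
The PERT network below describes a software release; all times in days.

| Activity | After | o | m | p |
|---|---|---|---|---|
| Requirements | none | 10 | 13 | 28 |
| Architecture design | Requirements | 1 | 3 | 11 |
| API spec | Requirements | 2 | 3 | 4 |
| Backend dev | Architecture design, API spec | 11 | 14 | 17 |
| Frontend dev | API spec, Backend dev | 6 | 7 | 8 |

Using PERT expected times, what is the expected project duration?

40 days

te_Requirements = (10 + 4·13 + 28)/6 = 90/6 = 15
te_Architecture design = (1 + 4·3 + 11)/6 = 24/6 = 4
te_API spec = (2 + 4·3 + 4)/6 = 18/6 = 3
te_Backend dev = (11 + 4·14 + 17)/6 = 84/6 = 14
te_Frontend dev = (6 + 4·7 + 8)/6 = 42/6 = 7

Forward pass:
ES_Requirements = 0; EF_Requirements = 15
ES_Architecture design = 15; EF_Architecture design = 15+4 = 19
ES_API spec = 15; EF_API spec = 15+3 = 18
ES_Backend dev = max(EF_Architecture design=19, EF_API spec=18) = 19; EF_Backend dev = 19+14 = 33
ES_Frontend dev = max(EF_API spec=18, EF_Backend dev=33) = 33; EF_Frontend dev = 33+7 = 40
Expected project duration μ = 40 days. Critical path: Requirements → Architecture design → Backend dev → Frontend dev.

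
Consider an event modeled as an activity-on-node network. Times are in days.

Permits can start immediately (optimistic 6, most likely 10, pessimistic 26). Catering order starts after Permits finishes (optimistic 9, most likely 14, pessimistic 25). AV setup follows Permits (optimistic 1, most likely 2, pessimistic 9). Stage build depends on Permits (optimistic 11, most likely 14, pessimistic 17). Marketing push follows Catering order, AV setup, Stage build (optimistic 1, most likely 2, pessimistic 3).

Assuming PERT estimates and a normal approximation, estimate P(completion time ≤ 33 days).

te_Permits = (6 + 4·10 + 26)/6 = 72/6 = 12; σ²_Permits = ((26−6)/6)² = 11.111
te_Catering order = (9 + 4·14 + 25)/6 = 90/6 = 15; σ²_Catering order = ((25−9)/6)² = 7.111
te_AV setup = (1 + 4·2 + 9)/6 = 18/6 = 3; σ²_AV setup = ((9−1)/6)² = 1.778
te_Stage build = (11 + 4·14 + 17)/6 = 84/6 = 14; σ²_Stage build = ((17−11)/6)² = 1.000
te_Marketing push = (1 + 4·2 + 3)/6 = 12/6 = 2; σ²_Marketing push = ((3−1)/6)² = 0.111

Forward pass:
ES_Permits = 0; EF_Permits = 12
ES_Catering order = 12; EF_Catering order = 12+15 = 27
ES_AV setup = 12; EF_AV setup = 12+3 = 15
ES_Stage build = 12; EF_Stage build = 12+14 = 26
ES_Marketing push = max(EF_Catering order=27, EF_AV setup=15, EF_Stage build=26) = 27; EF_Marketing push = 27+2 = 29
Expected project duration μ = 29 days. Critical path: Permits → Catering order → Marketing push.

Variance along critical path = 11.111 + 7.111 + 0.111 = 18.333; σ = √18.333 = 4.282 days.
Z = (33 − 29) / 4.282 = 0.934
P(T ≤ 33) = Φ(0.934) ≈ 0.825

0.825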